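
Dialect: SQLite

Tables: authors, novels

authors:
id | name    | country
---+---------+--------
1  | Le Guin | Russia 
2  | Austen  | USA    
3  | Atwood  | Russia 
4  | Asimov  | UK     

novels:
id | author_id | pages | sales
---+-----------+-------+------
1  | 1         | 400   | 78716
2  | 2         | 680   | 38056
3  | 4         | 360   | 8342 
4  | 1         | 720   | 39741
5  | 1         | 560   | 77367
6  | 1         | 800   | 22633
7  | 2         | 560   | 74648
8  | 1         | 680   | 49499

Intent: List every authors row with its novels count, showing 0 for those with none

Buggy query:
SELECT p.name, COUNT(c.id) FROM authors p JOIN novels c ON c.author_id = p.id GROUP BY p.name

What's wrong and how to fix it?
Bug: INNER JOIN drops authors rows that have no matching novels rows

Fix: Use LEFT JOIN so parents without children still appear (COUNT(c.id) gives 0)

Corrected query:
SELECT p.name, COUNT(c.id) FROM authors p LEFT JOIN novels c ON c.author_id = p.id GROUP BY p.name

Result:
name    | COUNT(c.id)
--------+------------
Asimov  | 1          
Atwood  | 0          
Austen  | 2          
Le Guin | 5          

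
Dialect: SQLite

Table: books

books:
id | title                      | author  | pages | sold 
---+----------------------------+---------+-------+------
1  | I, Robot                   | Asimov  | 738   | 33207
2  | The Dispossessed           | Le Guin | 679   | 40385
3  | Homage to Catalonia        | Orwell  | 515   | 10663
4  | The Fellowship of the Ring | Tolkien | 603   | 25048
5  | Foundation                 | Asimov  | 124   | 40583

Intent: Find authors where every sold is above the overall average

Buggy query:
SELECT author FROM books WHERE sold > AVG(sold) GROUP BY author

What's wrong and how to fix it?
Bug: WHERE evaluates per row before aggregation, so AVG() is unavailable

Fix: Compute the overall average in a scalar subquery and compare each group's MIN against it in HAVING

Corrected query:
SELECT author FROM books GROUP BY author HAVING MIN(sold) > (SELECT AVG(sold) FROM books)

Result:
author 
-------
Asimov 
Le Guin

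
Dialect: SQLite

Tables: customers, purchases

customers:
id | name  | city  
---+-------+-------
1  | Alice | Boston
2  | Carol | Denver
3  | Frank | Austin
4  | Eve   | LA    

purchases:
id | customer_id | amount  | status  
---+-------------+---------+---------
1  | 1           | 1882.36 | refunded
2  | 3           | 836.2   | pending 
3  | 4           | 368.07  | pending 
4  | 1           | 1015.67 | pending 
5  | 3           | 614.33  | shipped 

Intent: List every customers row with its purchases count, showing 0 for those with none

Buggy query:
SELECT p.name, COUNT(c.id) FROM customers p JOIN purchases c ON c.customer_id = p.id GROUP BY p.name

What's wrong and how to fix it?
Bug: INNER JOIN drops customers rows that have no matching purchases rows

Fix: Switch to LEFT JOIN to retain unmatched parent rows

Corrected query:
SELECT p.name, COUNT(c.id) FROM customers p LEFT JOIN purchases c ON c.customer_id = p.id GROUP BY p.name

Result:
name  | COUNT(c.id)
------+------------
Alice | 2          
Carol | 0          
Eve   | 1          
Frank | 2          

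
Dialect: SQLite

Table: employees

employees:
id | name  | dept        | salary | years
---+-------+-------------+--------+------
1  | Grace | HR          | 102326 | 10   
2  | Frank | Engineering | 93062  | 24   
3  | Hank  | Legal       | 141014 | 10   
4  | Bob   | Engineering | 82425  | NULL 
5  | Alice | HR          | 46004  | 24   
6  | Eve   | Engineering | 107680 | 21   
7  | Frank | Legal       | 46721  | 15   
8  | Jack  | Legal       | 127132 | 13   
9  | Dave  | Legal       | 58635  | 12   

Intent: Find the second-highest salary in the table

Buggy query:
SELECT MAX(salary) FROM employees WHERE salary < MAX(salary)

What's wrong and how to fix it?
Bug: MAX(salary) on the right of the comparison is an aggregate-in-WHERE error

Fix: Put the inner MAX in a scalar subquery

Corrected query:
SELECT MAX(salary) FROM employees WHERE salary < (SELECT MAX(salary) FROM employees)

Result:
MAX(salary)
-----------
127132     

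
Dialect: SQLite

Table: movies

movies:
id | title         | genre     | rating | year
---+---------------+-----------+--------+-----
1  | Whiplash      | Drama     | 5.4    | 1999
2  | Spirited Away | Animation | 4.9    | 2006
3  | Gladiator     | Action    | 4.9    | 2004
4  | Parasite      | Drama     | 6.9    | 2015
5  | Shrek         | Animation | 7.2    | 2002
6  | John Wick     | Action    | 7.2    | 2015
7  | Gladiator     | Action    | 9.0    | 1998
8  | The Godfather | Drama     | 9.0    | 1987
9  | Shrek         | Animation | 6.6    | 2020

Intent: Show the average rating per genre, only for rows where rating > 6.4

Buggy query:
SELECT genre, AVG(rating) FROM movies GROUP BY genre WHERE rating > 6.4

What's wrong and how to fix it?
Bug: WHERE cannot follow GROUP BY

Fix: Place WHERE between FROM and GROUP BY

Corrected query:
SELECT genre, AVG(rating) FROM movies WHERE rating > 6.4 GROUP BY genre

Result:
genre     | AVG(rating)
----------+------------
Action    | 8.1        
Animation | 6.9        
Drama     | 7.95       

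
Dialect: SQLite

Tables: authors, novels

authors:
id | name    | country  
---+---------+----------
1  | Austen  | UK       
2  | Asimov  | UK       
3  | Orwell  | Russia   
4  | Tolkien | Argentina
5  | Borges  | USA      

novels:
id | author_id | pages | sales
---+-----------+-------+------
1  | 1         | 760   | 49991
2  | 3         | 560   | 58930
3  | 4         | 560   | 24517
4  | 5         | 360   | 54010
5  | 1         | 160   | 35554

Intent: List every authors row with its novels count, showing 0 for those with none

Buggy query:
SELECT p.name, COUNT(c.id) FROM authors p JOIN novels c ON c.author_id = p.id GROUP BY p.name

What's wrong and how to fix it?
Bug: An inner join excludes parents with zero children

Fix: Switch to LEFT JOIN to retain unmatched parent rows

Corrected query:
SELECT p.name, COUNT(c.id) FROM authors p LEFT JOIN novels c ON c.author_id = p.id GROUP BY p.name

Result:
name    | COUNT(c.id)
--------+------------
Asimov  | 0          
Austen  | 2          
Borges  | 1          
Orwell  | 1          
Tolkien | 1          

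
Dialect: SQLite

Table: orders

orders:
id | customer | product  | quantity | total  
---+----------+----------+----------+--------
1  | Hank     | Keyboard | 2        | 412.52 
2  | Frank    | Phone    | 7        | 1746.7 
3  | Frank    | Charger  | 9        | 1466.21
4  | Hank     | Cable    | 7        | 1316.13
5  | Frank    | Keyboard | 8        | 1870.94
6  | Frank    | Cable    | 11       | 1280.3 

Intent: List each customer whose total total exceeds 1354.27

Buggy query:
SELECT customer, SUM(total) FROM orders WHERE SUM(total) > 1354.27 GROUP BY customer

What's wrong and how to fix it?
Bug: Aggregate functions cannot appear in a WHERE clause

Fix: Use HAVING (which filters groups after aggregation) instead of WHERE

Corrected query:
SELECT customer, SUM(total) FROM orders GROUP BY customer HAVING SUM(total) > 1354.27

Result:
customer | SUM(total)
---------+-----------
Frank    | 6364.15   
Hank     | 1728.65   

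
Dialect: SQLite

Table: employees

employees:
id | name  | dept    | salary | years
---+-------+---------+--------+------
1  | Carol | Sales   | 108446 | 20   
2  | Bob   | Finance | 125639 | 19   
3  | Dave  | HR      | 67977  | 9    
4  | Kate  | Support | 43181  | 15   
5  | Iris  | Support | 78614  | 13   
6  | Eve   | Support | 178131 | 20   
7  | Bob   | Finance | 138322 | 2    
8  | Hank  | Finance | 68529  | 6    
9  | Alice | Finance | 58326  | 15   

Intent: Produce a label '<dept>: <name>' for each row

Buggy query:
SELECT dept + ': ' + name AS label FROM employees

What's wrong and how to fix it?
Bug: '+' is numeric addition; on text columns SQLite converts them to 0 instead of concatenating

Fix: Replace + with || to concatenate text

Corrected query:
SELECT dept || ': ' || name AS label FROM employees

Result:
label         
--------------
Sales: Carol  
Finance: Bob  
HR: Dave      
Support: Kate 
Support: Iris 
Support: Eve  
Finance: Bob  
Finance: Hank 
Finance: Alice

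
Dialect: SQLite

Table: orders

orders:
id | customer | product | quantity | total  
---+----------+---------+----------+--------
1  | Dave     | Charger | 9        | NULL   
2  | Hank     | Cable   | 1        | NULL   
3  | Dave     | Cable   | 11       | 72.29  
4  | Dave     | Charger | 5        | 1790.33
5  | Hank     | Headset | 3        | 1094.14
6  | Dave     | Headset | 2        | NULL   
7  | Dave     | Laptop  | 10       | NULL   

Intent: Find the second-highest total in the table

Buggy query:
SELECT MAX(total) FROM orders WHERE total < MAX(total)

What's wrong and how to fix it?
Bug: MAX(total) on the right of the comparison is an aggregate-in-WHERE error

Fix: Put the inner MAX in a scalar subquery

Corrected query:
SELECT MAX(total) FROM orders WHERE total < (SELECT MAX(total) FROM orders)

Result:
MAX(total)
----------
1094.14   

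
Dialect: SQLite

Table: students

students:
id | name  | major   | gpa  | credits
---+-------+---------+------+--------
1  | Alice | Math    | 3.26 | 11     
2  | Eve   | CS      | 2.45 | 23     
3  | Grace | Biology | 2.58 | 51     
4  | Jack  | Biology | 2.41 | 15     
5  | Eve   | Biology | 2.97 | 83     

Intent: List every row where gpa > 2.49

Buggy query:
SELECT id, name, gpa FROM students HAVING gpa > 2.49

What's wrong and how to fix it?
Bug: HAVING filters the output of aggregation, but this query has no GROUP BY and no aggregate functions, so SQLite rejects it (HAVING clause on a non-aggregate query); the condition here is per row

Fix: Use WHERE for row-level filtering

Corrected query:
SELECT id, name, gpa FROM students WHERE gpa > 2.49

Result:
id | name  | gpa 
---+-------+-----
1  | Alice | 3.26
3  | Grace | 2.58
5  | Eve   | 2.97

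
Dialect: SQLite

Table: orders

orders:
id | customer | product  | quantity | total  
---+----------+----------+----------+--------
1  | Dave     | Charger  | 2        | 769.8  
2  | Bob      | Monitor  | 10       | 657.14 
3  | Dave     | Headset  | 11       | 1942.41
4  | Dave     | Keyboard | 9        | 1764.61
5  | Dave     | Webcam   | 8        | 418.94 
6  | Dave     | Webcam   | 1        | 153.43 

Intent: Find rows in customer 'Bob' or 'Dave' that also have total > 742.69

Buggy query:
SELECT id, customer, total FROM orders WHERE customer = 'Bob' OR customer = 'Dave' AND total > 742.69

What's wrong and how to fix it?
Bug: AND binds tighter than OR, so this parses as customer = 'Bob' OR (customer = 'Dave' AND total > 742.69)

Fix: Add parentheses around the OR so the AND applies to both alternatives

Corrected query:
SELECT id, customer, total FROM orders WHERE (customer = 'Bob' OR customer = 'Dave') AND total > 742.69

Result:
id | customer | total  
---+----------+--------
1  | Dave     | 769.8  
3  | Dave     | 1942.41
4  | Dave     | 1764.61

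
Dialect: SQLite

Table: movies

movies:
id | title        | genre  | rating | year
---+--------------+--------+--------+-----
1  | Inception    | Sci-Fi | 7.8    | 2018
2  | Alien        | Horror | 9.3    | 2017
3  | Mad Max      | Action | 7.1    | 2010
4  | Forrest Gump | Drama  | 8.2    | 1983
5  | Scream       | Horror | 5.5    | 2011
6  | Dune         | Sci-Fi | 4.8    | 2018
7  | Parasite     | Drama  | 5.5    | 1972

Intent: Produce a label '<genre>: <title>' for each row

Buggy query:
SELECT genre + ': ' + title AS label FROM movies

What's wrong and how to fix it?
Bug: '+' is numeric addition; on text columns SQLite converts them to 0 instead of concatenating

Fix: Replace + with || to concatenate text

Corrected query:
SELECT genre || ': ' || title AS label FROM movies

Result:
label              
-------------------
Sci-Fi: Inception  
Horror: Alien      
Action: Mad Max    
Drama: Forrest Gump
Horror: Scream     
Sci-Fi: Dune       
Drama: Parasite    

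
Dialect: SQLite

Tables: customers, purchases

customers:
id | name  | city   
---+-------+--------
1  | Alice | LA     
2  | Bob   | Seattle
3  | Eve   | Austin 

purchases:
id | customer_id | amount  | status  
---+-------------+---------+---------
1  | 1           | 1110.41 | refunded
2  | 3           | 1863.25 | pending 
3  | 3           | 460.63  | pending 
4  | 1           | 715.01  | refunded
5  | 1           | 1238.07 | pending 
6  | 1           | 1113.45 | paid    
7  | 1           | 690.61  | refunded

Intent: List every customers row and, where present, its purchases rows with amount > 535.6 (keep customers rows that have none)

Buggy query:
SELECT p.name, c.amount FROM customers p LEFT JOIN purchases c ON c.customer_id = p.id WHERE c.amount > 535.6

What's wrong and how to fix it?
Bug: Filtering c.amount in WHERE discards the NULL rows produced by LEFT JOIN, turning it into an inner join

Fix: Move the right-table condition into the ON clause so unmatched parents are kept

Corrected query:
SELECT p.name, c.amount FROM customers p LEFT JOIN purchases c ON c.customer_id = p.id AND c.amount > 535.6

Result:
name  | amount 
------+--------
Alice | 690.61 
Alice | 715.01 
Alice | 1110.41
Alice | 1113.45
Alice | 1238.07
Bob   | NULL   
Eve   | 1863.25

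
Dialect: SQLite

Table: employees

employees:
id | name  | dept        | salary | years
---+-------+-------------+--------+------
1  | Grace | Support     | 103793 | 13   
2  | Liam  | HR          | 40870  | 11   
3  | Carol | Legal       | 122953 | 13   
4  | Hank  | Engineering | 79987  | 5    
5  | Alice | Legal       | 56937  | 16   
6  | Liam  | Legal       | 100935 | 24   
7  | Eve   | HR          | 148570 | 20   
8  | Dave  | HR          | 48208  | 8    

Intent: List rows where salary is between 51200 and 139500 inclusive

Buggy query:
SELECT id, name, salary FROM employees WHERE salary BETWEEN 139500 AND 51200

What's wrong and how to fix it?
Bug: BETWEEN expects the lower bound first; with 139500 AND 51200 the range is empty

Fix: Swap the bounds so the smaller value comes first

Corrected query:
SELECT id, name, salary FROM employees WHERE salary BETWEEN 51200 AND 139500

Result:
id | name  | salary
---+-------+-------
1  | Grace | 103793
3  | Carol | 122953
4  | Hank  | 79987 
5  | Alice | 56937 
6  | Liam  | 100935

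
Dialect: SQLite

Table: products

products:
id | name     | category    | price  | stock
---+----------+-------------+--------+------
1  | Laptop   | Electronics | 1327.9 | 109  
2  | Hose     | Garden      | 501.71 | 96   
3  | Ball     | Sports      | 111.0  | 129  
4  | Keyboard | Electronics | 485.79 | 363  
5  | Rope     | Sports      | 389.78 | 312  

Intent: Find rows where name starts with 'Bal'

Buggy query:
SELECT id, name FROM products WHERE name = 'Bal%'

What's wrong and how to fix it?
Bug: Wildcards only work with LIKE; '=' treats '%' as a literal character

Fix: Use LIKE for wildcard pattern matching

Corrected query:
SELECT id, name FROM products WHERE name LIKE 'Bal%'

Result:
id | name
---+-----
3  | Ball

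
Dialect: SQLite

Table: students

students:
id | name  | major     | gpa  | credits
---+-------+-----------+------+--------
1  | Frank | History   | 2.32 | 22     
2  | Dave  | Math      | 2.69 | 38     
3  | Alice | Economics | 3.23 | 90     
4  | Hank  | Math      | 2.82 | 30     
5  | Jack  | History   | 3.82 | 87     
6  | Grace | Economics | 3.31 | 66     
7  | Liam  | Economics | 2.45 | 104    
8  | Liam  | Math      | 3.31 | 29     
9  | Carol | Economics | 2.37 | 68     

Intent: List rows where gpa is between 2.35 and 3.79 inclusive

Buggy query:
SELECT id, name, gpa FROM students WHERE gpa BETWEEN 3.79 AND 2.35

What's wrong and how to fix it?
Bug: The bounds are reversed; BETWEEN a AND b requires a <= b to match anything

Fix: Write BETWEEN 2.35 AND 3.79

Corrected query:
SELECT id, name, gpa FROM students WHERE gpa BETWEEN 2.35 AND 3.79

Result:
id | name  | gpa 
---+-------+-----
2  | Dave  | 2.69
3  | Alice | 3.23
4  | Hank  | 2.82
6  | Grace | 3.31
7  | Liam  | 2.45
8  | Liam  | 3.31
9  | Carol | 2.37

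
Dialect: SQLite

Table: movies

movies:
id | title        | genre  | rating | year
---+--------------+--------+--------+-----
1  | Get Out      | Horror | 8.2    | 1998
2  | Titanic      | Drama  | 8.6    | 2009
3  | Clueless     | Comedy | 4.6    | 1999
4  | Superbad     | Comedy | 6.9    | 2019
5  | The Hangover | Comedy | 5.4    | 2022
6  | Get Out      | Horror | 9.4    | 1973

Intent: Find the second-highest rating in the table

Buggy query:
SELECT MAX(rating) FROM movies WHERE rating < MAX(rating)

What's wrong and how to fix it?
Bug: MAX(rating) on the right of the comparison is an aggregate-in-WHERE error

Fix: Compute the overall MAX in a subquery, then take MAX of rows below it

Corrected query:
SELECT MAX(rating) FROM movies WHERE rating < (SELECT MAX(rating) FROM movies)

Result:
MAX(rating)
-----------
8.6        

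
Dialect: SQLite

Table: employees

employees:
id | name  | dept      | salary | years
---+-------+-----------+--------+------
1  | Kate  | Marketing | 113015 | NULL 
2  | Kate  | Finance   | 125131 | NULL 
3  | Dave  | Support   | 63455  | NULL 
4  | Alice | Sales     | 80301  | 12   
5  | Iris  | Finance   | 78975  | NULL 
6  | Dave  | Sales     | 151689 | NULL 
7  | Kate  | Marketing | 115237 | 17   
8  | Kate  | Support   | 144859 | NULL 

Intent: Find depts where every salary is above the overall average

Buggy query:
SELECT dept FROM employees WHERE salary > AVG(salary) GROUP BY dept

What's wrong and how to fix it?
Bug: AVG() is an aggregate; it can't sit directly in WHERE

Fix: Compute the overall average in a scalar subquery and compare each group's MIN against it in HAVING

Corrected query:
SELECT dept FROM employees GROUP BY dept HAVING MIN(salary) > (SELECT AVG(salary) FROM employees)

Result:
dept     
---------
Marketing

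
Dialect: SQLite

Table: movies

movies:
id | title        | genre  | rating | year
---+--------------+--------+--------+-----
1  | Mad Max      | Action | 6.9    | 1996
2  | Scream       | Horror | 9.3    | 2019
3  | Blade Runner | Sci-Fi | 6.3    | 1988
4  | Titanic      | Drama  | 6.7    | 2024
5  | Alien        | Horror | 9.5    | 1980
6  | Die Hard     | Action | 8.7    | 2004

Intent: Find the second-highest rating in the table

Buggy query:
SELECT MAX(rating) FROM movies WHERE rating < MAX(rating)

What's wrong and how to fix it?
Bug: The inner MAX is an aggregate inside WHERE, which is not allowed

Fix: Put the inner MAX in a scalar subquery

Corrected query:
SELECT MAX(rating) FROM movies WHERE rating < (SELECT MAX(rating) FROM movies)

Result:
MAX(rating)
-----------
9.3        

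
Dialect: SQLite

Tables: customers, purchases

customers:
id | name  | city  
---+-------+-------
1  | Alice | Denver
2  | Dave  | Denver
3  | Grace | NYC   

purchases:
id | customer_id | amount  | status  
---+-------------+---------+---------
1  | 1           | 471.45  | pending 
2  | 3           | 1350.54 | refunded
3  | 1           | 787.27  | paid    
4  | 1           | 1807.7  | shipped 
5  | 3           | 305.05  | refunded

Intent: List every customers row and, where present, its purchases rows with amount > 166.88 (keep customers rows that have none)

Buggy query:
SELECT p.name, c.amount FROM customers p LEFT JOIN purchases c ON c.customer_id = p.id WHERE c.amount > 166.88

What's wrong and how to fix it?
Bug: A WHERE condition on the right-hand table after LEFT JOIN drops unmatched parents

Fix: Put 'c.amount > 166.88' in the JOIN's ON clause instead of WHERE

Corrected query:
SELECT p.name, c.amount FROM customers p LEFT JOIN purchases c ON c.customer_id = p.id AND c.amount > 166.88

Result:
name  | amount 
------+--------
Alice | 471.45 
Alice | 787.27 
Alice | 1807.7 
Dave  | NULL   
Grace | 305.05 
Grace | 1350.54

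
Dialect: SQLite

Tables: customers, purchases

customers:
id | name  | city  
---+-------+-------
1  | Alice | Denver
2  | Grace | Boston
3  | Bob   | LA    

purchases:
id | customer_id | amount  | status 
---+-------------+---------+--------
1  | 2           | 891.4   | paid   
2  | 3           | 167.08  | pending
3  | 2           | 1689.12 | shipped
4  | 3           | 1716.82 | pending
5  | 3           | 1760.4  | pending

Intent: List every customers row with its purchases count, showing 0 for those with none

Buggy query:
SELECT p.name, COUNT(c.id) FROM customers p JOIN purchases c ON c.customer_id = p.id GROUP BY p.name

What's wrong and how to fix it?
Bug: An inner join excludes parents with zero children

Fix: Use LEFT JOIN so parents without children still appear (COUNT(c.id) gives 0)

Corrected query:
SELECT p.name, COUNT(c.id) FROM customers p LEFT JOIN purchases c ON c.customer_id = p.id GROUP BY p.name

Result:
name  | COUNT(c.id)
------+------------
Alice | 0          
Bob   | 3          
Grace | 2          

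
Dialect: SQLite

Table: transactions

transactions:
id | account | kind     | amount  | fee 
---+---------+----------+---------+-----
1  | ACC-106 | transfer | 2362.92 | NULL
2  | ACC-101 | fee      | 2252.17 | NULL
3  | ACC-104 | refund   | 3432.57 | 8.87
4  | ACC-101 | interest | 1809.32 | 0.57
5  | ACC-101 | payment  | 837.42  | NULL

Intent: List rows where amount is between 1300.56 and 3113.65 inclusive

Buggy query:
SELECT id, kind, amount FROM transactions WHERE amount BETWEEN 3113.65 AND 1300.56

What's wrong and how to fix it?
Bug: BETWEEN expects the lower bound first; with 3113.65 AND 1300.56 the range is empty

Fix: Swap the bounds so the smaller value comes first

Corrected query:
SELECT id, kind, amount FROM transactions WHERE amount BETWEEN 1300.56 AND 3113.65

Result:
id | kind     | amount 
---+----------+--------
1  | transfer | 2362.92
2  | fee      | 2252.17
4  | interest | 1809.32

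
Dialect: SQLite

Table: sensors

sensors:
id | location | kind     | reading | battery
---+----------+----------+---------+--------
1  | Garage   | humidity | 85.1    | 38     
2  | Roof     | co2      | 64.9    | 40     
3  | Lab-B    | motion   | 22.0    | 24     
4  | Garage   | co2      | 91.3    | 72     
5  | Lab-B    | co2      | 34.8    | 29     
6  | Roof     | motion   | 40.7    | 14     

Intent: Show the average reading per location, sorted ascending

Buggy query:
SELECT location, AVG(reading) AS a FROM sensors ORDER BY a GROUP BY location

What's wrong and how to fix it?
Bug: ORDER BY appears before GROUP BY; SQL clause order requires GROUP BY first

Fix: Move ORDER BY to the end, after GROUP BY

Corrected query:
SELECT location, AVG(reading) AS a FROM sensors GROUP BY location ORDER BY a

Result:
location | a   
---------+-----
Lab-B    | 28.4
Roof     | 52.8
Garage   | 88.2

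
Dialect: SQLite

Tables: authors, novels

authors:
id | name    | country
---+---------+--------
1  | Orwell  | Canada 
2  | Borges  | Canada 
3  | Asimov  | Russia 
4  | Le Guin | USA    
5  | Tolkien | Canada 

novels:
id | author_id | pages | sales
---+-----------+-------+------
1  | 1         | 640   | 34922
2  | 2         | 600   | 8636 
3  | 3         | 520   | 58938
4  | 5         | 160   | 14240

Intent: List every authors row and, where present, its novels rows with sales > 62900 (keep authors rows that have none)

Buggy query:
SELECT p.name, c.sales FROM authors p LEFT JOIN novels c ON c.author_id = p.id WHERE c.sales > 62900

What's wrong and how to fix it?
Bug: Filtering c.sales in WHERE discards the NULL rows produced by LEFT JOIN, turning it into an inner join

Fix: Put 'c.sales > 62900' in the JOIN's ON clause instead of WHERE

Corrected query:
SELECT p.name, c.sales FROM authors p LEFT JOIN novels c ON c.author_id = p.id AND c.sales > 62900

Result:
name    | sales
--------+------
Orwell  | NULL 
Borges  | NULL 
Asimov  | NULL 
Le Guin | NULL 
Tolkien | NULL 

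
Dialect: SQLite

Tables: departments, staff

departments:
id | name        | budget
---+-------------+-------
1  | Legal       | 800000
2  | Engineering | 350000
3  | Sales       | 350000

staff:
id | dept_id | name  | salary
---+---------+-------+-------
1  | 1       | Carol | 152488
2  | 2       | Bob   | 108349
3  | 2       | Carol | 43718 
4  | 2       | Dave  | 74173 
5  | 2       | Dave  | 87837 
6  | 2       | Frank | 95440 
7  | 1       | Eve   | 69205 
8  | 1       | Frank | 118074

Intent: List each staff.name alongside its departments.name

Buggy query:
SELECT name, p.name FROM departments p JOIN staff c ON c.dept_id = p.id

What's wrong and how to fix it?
Bug: 'name' exists in both joined tables, so the database can't tell which one is meant

Fix: Prefix ambiguous columns with the table alias

Corrected query:
SELECT c.name, p.name FROM departments p JOIN staff c ON c.dept_id = p.id

Result:
name  | name       
------+------------
Carol | Legal      
Bob   | Engineering
Carol | Engineering
Dave  | Engineering
Dave  | Engineering
Frank | Engineering
Eve   | Legal      
Frank | Legal      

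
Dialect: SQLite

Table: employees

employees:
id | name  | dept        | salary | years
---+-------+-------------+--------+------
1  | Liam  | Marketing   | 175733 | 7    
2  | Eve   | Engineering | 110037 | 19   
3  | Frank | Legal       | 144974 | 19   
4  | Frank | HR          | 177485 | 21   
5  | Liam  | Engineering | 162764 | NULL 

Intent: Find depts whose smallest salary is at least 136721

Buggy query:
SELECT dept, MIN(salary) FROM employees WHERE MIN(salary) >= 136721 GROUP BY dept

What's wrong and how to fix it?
Bug: Aggregates like MIN are computed per group after WHERE runs

Fix: Replace WHERE with HAVING after the GROUP BY

Corrected query:
SELECT dept, MIN(salary) FROM employees GROUP BY dept HAVING MIN(salary) >= 136721

Result:
dept      | MIN(salary)
----------+------------
HR        | 177485     
Legal     | 144974     
Marketing | 175733     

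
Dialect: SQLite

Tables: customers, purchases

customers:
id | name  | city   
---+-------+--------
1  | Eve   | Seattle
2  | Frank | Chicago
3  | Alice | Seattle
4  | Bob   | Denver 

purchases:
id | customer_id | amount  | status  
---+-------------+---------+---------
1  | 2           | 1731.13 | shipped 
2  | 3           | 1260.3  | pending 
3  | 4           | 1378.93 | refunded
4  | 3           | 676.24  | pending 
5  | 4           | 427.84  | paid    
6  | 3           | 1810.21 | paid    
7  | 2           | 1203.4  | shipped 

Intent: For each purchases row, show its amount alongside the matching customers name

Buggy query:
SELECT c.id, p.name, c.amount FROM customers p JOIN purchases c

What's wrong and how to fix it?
Bug: Missing join condition: each purchases row is matched to all customers rows instead of just its own

Fix: Specify the join condition linking the foreign key to the parent id

Corrected query:
SELECT c.id, p.name, c.amount FROM customers p JOIN purchases c ON c.customer_id = p.id

Result:
id | name  | amount 
---+-------+--------
1  | Frank | 1731.13
2  | Alice | 1260.3 
3  | Bob   | 1378.93
4  | Alice | 676.24 
5  | Bob   | 427.84 
6  | Alice | 1810.21
7  | Frank | 1203.4 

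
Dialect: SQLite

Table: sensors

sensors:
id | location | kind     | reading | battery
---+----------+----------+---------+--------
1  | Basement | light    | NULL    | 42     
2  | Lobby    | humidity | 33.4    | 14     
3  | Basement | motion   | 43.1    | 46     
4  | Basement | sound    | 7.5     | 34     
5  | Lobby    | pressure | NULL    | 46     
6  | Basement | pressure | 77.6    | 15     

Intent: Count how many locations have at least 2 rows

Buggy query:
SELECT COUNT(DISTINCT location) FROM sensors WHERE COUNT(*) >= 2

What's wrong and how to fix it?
Bug: COUNT(*) cannot appear in WHERE; the per-group count doesn't exist yet

Fix: Use a subquery that GROUPs and filters with HAVING, then count its rows

Corrected query:
SELECT COUNT(*) FROM (SELECT location FROM sensors GROUP BY location HAVING COUNT(*) >= 2)

Result:
COUNT(*)
--------
2       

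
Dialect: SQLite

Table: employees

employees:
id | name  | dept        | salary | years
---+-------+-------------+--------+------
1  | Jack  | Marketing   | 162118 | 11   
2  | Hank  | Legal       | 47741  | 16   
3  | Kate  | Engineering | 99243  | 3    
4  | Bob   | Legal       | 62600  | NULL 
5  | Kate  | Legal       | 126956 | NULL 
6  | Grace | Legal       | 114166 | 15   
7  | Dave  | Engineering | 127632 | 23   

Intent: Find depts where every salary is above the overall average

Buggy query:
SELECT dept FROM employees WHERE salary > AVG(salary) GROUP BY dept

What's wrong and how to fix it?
Bug: WHERE evaluates per row before aggregation, so AVG() is unavailable

Fix: Compute the overall average in a scalar subquery and compare each group's MIN against it in HAVING

Corrected query:
SELECT dept FROM employees GROUP BY dept HAVING MIN(salary) > (SELECT AVG(salary) FROM employees)

Result:
dept     
---------
Marketing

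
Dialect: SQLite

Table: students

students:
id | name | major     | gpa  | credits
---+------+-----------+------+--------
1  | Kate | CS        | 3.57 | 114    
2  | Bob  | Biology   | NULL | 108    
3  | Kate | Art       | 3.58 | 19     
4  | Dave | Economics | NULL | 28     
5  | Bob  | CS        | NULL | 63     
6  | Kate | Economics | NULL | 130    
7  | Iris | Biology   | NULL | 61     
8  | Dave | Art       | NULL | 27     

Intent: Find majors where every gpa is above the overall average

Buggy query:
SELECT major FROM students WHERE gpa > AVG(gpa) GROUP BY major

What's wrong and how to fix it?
Bug: AVG() is an aggregate; it can't sit directly in WHERE

Fix: Compute the overall average in a scalar subquery and compare each group's MIN against it in HAVING

Corrected query:
SELECT major FROM students GROUP BY major HAVING MIN(gpa) > (SELECT AVG(gpa) FROM students)

Result:
major
-----
Art  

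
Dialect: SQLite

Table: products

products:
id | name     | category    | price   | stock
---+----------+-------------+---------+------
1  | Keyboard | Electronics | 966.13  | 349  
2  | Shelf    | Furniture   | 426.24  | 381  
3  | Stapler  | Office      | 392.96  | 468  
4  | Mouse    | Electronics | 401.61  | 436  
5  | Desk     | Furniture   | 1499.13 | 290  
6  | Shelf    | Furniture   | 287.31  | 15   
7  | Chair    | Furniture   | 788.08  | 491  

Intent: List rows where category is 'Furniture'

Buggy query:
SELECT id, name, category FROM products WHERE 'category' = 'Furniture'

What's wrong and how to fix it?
Bug: Single quotes denote string literals in SQL; the column name is being compared as a constant string

Fix: Reference the column as category without single quotes

Corrected query:
SELECT id, name, category FROM products WHERE category = 'Furniture'

Result:
id | name  | category 
---+-------+----------
2  | Shelf | Furniture
5  | Desk  | Furniture
6  | Shelf | Furniture
7  | Chair | Furniture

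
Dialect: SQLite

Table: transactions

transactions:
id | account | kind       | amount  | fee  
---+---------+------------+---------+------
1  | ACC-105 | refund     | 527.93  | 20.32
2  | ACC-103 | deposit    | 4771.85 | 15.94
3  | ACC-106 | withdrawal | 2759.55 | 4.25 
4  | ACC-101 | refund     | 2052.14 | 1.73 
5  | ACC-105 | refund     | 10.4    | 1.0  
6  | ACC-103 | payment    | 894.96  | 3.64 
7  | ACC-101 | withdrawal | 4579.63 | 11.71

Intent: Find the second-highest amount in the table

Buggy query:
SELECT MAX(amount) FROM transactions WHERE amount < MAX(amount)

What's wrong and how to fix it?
Bug: The inner MAX is an aggregate inside WHERE, which is not allowed

Fix: Compute the overall MAX in a subquery, then take MAX of rows below it

Corrected query:
SELECT MAX(amount) FROM transactions WHERE amount < (SELECT MAX(amount) FROM transactions)

Result:
MAX(amount)
-----------
4579.63    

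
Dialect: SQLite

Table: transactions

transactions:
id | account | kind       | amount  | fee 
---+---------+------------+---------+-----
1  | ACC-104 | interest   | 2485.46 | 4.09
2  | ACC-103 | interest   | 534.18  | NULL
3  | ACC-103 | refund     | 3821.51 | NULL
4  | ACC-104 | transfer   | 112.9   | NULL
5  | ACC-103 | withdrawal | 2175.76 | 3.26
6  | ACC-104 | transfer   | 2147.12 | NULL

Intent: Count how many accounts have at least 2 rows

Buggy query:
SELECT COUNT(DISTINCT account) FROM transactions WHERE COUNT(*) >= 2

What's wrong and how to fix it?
Bug: WHERE filters individual rows, not groups, so a group-level COUNT is invalid there

Fix: Group first with HAVING COUNT(*) >= 2, then COUNT the resulting groups

Corrected query:
SELECT COUNT(*) FROM (SELECT account FROM transactions GROUP BY account HAVING COUNT(*) >= 2)

Result:
COUNT(*)
--------
2       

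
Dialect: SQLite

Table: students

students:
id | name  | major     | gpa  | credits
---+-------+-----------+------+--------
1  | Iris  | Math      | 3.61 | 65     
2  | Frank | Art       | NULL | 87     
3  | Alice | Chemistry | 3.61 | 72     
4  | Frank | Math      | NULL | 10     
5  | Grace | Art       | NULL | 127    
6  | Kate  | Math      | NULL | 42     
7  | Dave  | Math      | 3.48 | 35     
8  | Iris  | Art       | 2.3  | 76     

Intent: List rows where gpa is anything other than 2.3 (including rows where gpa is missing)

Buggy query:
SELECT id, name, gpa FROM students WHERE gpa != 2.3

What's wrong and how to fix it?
Bug: Inequality against NULL is unknown, not true; rows with NULL are dropped

Fix: Handle NULL separately with IS NULL alongside the inequality

Corrected query:
SELECT id, name, gpa FROM students WHERE gpa != 2.3 OR gpa IS NULL

Result:
id | name  | gpa 
---+-------+-----
1  | Iris  | 3.61
2  | Frank | NULL
3  | Alice | 3.61
4  | Frank | NULL
5  | Grace | NULL
6  | Kate  | NULL
7  | Dave  | 3.48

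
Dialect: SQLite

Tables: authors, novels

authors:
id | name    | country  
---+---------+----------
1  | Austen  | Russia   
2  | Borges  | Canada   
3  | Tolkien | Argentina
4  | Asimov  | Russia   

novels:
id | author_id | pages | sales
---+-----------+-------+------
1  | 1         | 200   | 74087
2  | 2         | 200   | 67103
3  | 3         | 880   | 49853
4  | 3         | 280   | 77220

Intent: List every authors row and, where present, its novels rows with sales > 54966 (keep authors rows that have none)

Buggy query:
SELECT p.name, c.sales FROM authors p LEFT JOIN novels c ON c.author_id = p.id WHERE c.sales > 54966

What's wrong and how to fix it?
Bug: A WHERE condition on the right-hand table after LEFT JOIN drops unmatched parents

Fix: Move the right-table condition into the ON clause so unmatched parents are kept

Corrected query:
SELECT p.name, c.sales FROM authors p LEFT JOIN novels c ON c.author_id = p.id AND c.sales > 54966

Result:
name    | sales
--------+------
Austen  | 74087
Borges  | 67103
Tolkien | 77220
Asimov  | NULL 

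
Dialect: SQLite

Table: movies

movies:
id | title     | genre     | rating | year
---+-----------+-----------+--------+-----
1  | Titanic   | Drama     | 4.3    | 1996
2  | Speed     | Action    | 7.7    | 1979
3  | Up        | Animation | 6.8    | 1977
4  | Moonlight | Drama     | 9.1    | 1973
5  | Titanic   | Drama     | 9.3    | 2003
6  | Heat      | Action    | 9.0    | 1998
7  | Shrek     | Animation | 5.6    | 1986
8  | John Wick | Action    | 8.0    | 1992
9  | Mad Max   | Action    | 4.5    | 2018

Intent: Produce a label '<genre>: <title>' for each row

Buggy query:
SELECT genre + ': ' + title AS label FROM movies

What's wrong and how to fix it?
Bug: '+' is numeric addition; on text columns SQLite converts them to 0 instead of concatenating

Fix: Replace + with || to concatenate text

Corrected query:
SELECT genre || ': ' || title AS label FROM movies

Result:
label            
-----------------
Drama: Titanic   
Action: Speed    
Animation: Up    
Drama: Moonlight 
Drama: Titanic   
Action: Heat     
Animation: Shrek 
Action: John Wick
Action: Mad Max  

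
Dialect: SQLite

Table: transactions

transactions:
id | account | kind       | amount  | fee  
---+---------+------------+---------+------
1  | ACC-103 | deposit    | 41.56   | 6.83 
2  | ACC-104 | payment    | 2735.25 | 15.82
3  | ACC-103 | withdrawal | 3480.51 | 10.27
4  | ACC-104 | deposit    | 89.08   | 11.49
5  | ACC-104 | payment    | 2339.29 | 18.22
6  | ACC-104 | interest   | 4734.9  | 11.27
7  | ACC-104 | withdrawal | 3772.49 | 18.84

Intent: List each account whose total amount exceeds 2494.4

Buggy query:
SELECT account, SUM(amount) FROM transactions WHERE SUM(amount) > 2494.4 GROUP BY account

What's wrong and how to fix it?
Bug: WHERE runs before GROUP BY, so aggregates aren't available there

Fix: Move the aggregate condition to a HAVING clause

Corrected query:
SELECT account, SUM(amount) FROM transactions GROUP BY account HAVING SUM(amount) > 2494.4

Result:
account | SUM(amount)
--------+------------
ACC-103 | 3522.07    
ACC-104 | 13671.01   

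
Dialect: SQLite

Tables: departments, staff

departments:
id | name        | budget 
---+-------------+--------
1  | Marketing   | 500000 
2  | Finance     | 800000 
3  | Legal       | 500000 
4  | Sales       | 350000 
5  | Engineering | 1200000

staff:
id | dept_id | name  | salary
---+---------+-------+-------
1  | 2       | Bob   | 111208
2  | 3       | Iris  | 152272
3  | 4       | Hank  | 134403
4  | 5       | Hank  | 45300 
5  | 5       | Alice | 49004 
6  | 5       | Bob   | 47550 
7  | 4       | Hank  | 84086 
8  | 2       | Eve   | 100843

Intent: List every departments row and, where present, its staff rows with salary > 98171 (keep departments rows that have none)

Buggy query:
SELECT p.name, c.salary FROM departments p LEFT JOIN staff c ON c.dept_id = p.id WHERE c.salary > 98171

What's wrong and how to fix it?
Bug: A WHERE condition on the right-hand table after LEFT JOIN drops unmatched parents

Fix: Put 'c.salary > 98171' in the JOIN's ON clause instead of WHERE

Corrected query:
SELECT p.name, c.salary FROM departments p LEFT JOIN staff c ON c.dept_id = p.id AND c.salary > 98171

Result:
name        | salary
------------+-------
Marketing   | NULL  
Finance     | 100843
Finance     | 111208
Legal       | 152272
Sales       | 134403
Engineering | NULL  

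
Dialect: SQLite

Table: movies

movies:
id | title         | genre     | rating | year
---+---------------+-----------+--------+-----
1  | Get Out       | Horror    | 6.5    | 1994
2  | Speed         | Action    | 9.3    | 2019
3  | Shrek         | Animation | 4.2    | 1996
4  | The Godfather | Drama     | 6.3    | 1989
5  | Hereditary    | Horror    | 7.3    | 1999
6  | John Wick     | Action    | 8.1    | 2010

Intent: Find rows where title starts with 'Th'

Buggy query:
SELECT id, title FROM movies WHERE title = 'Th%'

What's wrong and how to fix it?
Bug: Wildcards only work with LIKE; '=' treats '%' as a literal character

Fix: Use LIKE for wildcard pattern matching

Corrected query:
SELECT id, title FROM movies WHERE title LIKE 'Th%'

Result:
id | title        
---+--------------
4  | The Godfather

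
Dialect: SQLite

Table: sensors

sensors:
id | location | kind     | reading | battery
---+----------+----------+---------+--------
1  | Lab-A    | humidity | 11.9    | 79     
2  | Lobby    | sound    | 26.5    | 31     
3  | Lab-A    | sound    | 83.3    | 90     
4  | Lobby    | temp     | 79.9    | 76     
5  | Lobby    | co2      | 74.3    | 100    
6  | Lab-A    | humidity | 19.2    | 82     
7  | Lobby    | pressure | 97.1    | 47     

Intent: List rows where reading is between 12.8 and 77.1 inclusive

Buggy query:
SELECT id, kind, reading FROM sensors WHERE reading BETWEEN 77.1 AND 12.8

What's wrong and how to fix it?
Bug: BETWEEN expects the lower bound first; with 77.1 AND 12.8 the range is empty

Fix: Write BETWEEN 12.8 AND 77.1

Corrected query:
SELECT id, kind, reading FROM sensors WHERE reading BETWEEN 12.8 AND 77.1

Result:
id | kind     | reading
---+----------+--------
2  | sound    | 26.5   
5  | co2      | 74.3   
6  | humidity | 19.2   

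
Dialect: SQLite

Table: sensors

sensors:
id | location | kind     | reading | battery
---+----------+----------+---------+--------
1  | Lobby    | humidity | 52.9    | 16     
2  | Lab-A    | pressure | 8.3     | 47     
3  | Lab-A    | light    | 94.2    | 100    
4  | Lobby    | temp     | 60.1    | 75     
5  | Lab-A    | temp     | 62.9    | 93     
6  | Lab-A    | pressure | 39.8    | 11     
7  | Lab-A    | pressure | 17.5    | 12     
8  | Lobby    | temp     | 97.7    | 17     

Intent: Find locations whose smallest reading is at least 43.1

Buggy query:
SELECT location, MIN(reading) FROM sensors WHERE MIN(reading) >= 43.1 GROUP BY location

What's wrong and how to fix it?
Bug: Aggregates like MIN are computed per group after WHERE runs

Fix: Replace WHERE with HAVING after the GROUP BY

Corrected query:
SELECT location, MIN(reading) FROM sensors GROUP BY location HAVING MIN(reading) >= 43.1

Result:
location | MIN(reading)
---------+-------------
Lobby    | 52.9        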